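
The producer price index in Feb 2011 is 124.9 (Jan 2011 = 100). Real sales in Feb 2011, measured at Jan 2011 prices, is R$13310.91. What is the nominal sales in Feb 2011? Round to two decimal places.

Nominal = Real × (Index/100) = 13310.91 × (124.9/100)
        = 13310.91 × 1.249 = 16625.3266

16625.33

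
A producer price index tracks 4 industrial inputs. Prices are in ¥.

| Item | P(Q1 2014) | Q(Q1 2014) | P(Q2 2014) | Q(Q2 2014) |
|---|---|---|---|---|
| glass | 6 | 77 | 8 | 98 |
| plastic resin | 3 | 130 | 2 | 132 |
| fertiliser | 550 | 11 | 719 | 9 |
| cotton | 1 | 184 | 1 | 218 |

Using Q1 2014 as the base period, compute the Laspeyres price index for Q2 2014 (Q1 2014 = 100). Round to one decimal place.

126.6

Laspeyres price index uses base-period quantities as weights.
ΣP(Q2 2014)·Q(Q1 2014) = 8×77 + 2×130 + 719×11 + 1×184 = 616 + 260 + 7909 + 184 = 8969
ΣP(Q1 2014)·Q(Q1 2014) = 6×77 + 3×130 + 550×11 + 1×184 = 462 + 390 + 6050 + 184 = 7086
Index = 8969 / 7086 × 100 = 126.5735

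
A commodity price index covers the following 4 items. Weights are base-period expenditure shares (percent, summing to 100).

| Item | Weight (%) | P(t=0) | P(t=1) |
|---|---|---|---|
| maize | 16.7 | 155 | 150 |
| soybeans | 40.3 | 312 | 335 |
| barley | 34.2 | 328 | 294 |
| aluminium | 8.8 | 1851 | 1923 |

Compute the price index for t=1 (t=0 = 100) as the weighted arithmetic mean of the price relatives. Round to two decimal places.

maize: 16.7 × (150/155) = 16.7 × 0.967742 = 16.1613
soybeans: 40.3 × (335/312) = 40.3 × 1.073718 = 43.2708
barley: 34.2 × (294/328) = 34.2 × 0.896341 = 30.6549
aluminium: 8.8 × (1923/1851) = 8.8 × 1.038898 = 9.1423
Index = Σ wᵢ·(p₁ᵢ/p₀ᵢ) = 16.1613 + 43.2708 + 30.6549 + 9.1423 = 99.2293

99.23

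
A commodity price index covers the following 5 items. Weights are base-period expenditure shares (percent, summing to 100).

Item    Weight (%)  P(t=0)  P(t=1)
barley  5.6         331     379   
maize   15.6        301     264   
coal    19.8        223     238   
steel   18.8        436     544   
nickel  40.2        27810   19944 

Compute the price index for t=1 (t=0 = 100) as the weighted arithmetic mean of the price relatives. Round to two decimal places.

barley: 5.6 × (379/331) = 5.6 × 1.145015 = 6.4121
maize: 15.6 × (264/301) = 15.6 × 0.877076 = 13.6824
coal: 19.8 × (238/223) = 19.8 × 1.067265 = 21.1318
steel: 18.8 × (544/436) = 18.8 × 1.247706 = 23.4569
nickel: 40.2 × (19944/27810) = 40.2 × 0.717152 = 28.8295
Index = Σ wᵢ·(p₁ᵢ/p₀ᵢ) = 6.4121 + 13.6824 + 21.1318 + 23.4569 + 28.8295 = 93.5127

93.51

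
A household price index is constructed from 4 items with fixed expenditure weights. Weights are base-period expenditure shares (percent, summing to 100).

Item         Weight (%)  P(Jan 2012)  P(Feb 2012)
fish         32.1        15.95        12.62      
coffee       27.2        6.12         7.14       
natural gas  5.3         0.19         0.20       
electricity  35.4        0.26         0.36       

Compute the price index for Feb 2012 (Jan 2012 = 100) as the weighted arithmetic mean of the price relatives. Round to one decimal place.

fish: 32.1 × (12.62/15.95) = 32.1 × 0.791223 = 25.3982
coffee: 27.2 × (7.14/6.12) = 27.2 × 1.166667 = 31.7333
natural gas: 5.3 × (0.20/0.19) = 5.3 × 1.052632 = 5.5789
electricity: 35.4 × (0.36/0.26) = 35.4 × 1.384615 = 49.0154
Index = Σ wᵢ·(p₁ᵢ/p₀ᵢ) = 25.3982 + 31.7333 + 5.5789 + 49.0154 = 111.7259

111.7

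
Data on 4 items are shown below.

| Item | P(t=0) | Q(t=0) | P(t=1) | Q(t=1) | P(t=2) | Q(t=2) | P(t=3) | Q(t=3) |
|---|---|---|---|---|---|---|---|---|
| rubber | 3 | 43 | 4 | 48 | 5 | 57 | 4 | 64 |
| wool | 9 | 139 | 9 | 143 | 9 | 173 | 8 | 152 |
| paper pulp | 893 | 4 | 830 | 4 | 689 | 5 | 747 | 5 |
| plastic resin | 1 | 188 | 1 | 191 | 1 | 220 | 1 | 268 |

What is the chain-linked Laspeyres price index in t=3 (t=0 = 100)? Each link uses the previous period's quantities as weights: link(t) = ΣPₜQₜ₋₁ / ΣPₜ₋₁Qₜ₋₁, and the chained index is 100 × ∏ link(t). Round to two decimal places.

86.95

Link t=0→t=1:
ΣP(t=1)Q(t=0) = 4×43 + 9×139 + 830×4 + 1×188 = 172 + 1251 + 3320 + 188 = 4931
ΣP(t=0)Q(t=0) = 3×43 + 9×139 + 893×4 + 1×188 = 129 + 1251 + 3572 + 188 = 5140
link = 4931/5140 = 0.959339
Link t=1→t=2:
ΣP(t=2)Q(t=1) = 5×48 + 9×143 + 689×4 + 1×191 = 240 + 1287 + 2756 + 191 = 4474
ΣP(t=1)Q(t=1) = 4×48 + 9×143 + 830×4 + 1×191 = 192 + 1287 + 3320 + 191 = 4990
link = 4474/4990 = 0.896593
Link t=2→t=3:
ΣP(t=3)Q(t=2) = 4×57 + 8×173 + 747×5 + 1×220 = 228 + 1384 + 3735 + 220 = 5567
ΣP(t=2)Q(t=2) = 5×57 + 9×173 + 689×5 + 1×220 = 285 + 1557 + 3445 + 220 = 5507
link = 5567/5507 = 1.010895
Chained index = 100 × 0.959339 × 0.896593 × 1.010895 = 86.9508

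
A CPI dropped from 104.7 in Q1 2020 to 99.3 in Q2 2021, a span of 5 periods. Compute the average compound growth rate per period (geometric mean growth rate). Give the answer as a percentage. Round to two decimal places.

-1.05%

Growth factor = (99.3/104.7)^(1/5) = (0.948424)^(1/5) = 0.989465
Growth rate = 0.989465 − 1 = -0.010535 = -1.0535%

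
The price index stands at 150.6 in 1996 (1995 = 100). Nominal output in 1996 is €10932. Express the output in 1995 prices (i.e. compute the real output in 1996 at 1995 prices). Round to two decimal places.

7258.96

Real = Nominal ÷ (Index/100) = 10932 ÷ (150.6/100)
     = 10932 ÷ 1.506 = 7258.9641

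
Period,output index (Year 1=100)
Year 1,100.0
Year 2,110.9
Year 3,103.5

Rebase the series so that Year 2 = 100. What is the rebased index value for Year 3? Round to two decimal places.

Rebased(Year 3) = 103.5 / 110.9 × 100 = 93.3273

93.33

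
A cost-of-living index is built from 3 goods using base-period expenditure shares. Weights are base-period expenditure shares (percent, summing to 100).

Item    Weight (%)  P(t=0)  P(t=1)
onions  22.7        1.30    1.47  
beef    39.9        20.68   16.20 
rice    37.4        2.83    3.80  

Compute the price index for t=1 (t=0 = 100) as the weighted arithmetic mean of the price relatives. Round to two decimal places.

107.14

onions: 22.7 × (1.47/1.30) = 22.7 × 1.130769 = 25.6685
beef: 39.9 × (16.20/20.68) = 39.9 × 0.783366 = 31.2563
rice: 37.4 × (3.80/2.83) = 37.4 × 1.342756 = 50.2191
Index = Σ wᵢ·(p₁ᵢ/p₀ᵢ) = 25.6685 + 31.2563 + 50.2191 = 107.1438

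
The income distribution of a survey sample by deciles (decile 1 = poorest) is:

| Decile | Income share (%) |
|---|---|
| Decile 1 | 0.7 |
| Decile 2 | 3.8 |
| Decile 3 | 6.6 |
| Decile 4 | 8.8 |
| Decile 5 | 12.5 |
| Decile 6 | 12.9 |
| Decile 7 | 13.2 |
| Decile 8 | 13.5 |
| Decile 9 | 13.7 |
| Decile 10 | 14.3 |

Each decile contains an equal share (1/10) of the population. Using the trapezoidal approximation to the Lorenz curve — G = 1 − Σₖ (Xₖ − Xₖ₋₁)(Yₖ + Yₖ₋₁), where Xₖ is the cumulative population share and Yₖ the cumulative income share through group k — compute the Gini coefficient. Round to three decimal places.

Cumulative income shares Yₖ: 0.0070, 0.0450, 0.1110, 0.1990, 0.3240, 0.4530, 0.5850, 0.7200, 0.8570, 1.0000
Σ (Xₖ−Xₖ₋₁)(Yₖ+Yₖ₋₁) = (1/10)(0.0070+0.0000) + (1/10)(0.0450+0.0070) + (1/10)(0.1110+0.0450) + (1/10)(0.1990+0.1110) + (1/10)(0.3240+0.1990) + (1/10)(0.4530+0.3240) + (1/10)(0.5850+0.4530) + (1/10)(0.7200+0.5850) + (1/10)(0.8570+0.7200) + (1/10)(1.0000+0.8570)
  = 0.0007 + 0.0052 + 0.0156 + 0.0310 + 0.0523 + 0.0777 + 0.1038 + 0.1305 + 0.1577 + 0.1857 = 0.7602
G = 1 − 0.7602 = 0.2398

0.240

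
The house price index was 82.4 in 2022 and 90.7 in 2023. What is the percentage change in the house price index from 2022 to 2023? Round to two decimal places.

Change = (90.7 − 82.4) / 82.4 × 100
       = 8.3 / 82.4 × 100 = 10.0728%

10.07%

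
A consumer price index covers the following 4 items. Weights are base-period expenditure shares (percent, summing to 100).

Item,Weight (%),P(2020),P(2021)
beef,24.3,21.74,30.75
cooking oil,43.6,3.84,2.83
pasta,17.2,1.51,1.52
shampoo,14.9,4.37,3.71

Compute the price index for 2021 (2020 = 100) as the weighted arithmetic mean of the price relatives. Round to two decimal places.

96.47

beef: 24.3 × (30.75/21.74) = 24.3 × 1.414443 = 34.3710
cooking oil: 43.6 × (2.83/3.84) = 43.6 × 0.736979 = 32.1323
pasta: 17.2 × (1.52/1.51) = 17.2 × 1.006623 = 17.3139
shampoo: 14.9 × (3.71/4.37) = 14.9 × 0.848970 = 12.6497
Index = Σ wᵢ·(p₁ᵢ/p₀ᵢ) = 34.3710 + 32.1323 + 17.3139 + 12.6497 = 96.4668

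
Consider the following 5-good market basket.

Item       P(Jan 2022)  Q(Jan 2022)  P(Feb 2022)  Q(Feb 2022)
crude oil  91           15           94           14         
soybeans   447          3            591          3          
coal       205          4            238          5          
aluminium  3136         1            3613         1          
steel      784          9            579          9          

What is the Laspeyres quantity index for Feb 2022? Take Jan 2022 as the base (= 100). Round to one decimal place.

100.8

Laspeyres quantity index uses base-period prices as weights.
ΣP(Jan 2022)·Q(Feb 2022) = 91×14 + 447×3 + 205×5 + 3136×1 + 784×9 = 1274 + 1341 + 1025 + 3136 + 7056 = 13832
ΣP(Jan 2022)·Q(Jan 2022) = 91×15 + 447×3 + 205×4 + 3136×1 + 784×9 = 1365 + 1341 + 820 + 3136 + 7056 = 13718
Index = 13832 / 13718 × 100 = 100.8310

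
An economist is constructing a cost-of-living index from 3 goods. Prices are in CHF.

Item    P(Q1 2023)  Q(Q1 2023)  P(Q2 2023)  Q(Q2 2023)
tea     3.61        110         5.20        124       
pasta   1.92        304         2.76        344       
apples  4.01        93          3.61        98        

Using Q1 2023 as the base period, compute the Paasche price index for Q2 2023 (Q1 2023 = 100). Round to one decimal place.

129.8

Paasche price index uses current-period quantities as weights.
ΣP(Q2 2023)·Q(Q2 2023) = 5.20×124 + 2.76×344 + 3.61×98 = 644.8 + 949.44 + 353.78 = 1948.02
ΣP(Q1 2023)·Q(Q2 2023) = 3.61×124 + 1.92×344 + 4.01×98 = 447.64 + 660.48 + 392.98 = 1501.1
Index = 1948.02 / 1501.1 × 100 = 129.7728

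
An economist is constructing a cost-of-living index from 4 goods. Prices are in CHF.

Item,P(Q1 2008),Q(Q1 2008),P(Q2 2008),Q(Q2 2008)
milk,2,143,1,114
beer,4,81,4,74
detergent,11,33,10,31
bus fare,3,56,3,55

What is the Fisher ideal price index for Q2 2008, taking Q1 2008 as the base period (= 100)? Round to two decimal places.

Laspeyres component (base-period weights):
ΣP(Q2 2008)Q(Q1 2008) = 1×143 + 4×81 + 10×33 + 3×56 = 143 + 324 + 330 + 168 = 965
ΣP(Q1 2008)Q(Q1 2008) = 2×143 + 4×81 + 11×33 + 3×56 = 286 + 324 + 363 + 168 = 1141
L = 965 / 1141 × 100 = 84.5749
Paasche component (current-period weights):
ΣP(Q2 2008)Q(Q2 2008) = 1×114 + 4×74 + 10×31 + 3×55 = 114 + 296 + 310 + 165 = 885
ΣP(Q1 2008)Q(Q2 2008) = 2×114 + 4×74 + 11×31 + 3×55 = 228 + 296 + 341 + 165 = 1030
P = 885 / 1030 × 100 = 85.9223
Fisher = √(L × P) = √(84.5749 × 85.9223) = 85.2460

85.25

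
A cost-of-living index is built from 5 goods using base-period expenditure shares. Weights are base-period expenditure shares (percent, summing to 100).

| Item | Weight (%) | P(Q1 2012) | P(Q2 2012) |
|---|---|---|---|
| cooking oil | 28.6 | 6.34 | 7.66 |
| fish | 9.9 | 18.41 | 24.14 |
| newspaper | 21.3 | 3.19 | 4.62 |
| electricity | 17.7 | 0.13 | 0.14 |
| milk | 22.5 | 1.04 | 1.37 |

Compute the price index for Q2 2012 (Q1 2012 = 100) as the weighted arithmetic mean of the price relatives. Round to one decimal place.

127.1

cooking oil: 28.6 × (7.66/6.34) = 28.6 × 1.208202 = 34.5546
fish: 9.9 × (24.14/18.41) = 9.9 × 1.311244 = 12.9813
newspaper: 21.3 × (4.62/3.19) = 21.3 × 1.448276 = 30.8483
electricity: 17.7 × (0.14/0.13) = 17.7 × 1.076923 = 19.0615
milk: 22.5 × (1.37/1.04) = 22.5 × 1.317308 = 29.6394
Index = Σ wᵢ·(p₁ᵢ/p₀ᵢ) = 34.5546 + 12.9813 + 30.8483 + 19.0615 + 29.6394 = 127.0851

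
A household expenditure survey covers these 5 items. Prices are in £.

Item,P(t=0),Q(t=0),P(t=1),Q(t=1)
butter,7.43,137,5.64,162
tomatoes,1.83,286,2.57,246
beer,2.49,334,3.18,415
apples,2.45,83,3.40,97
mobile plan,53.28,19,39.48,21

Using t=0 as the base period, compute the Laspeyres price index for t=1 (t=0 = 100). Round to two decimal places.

Laspeyres price index uses base-period quantities as weights.
ΣP(t=1)·Q(t=0) = 5.64×137 + 2.57×286 + 3.18×334 + 3.40×83 + 39.48×19 = 772.68 + 735.02 + 1062.12 + 282.2 + 750.12 = 3602.14
ΣP(t=0)·Q(t=0) = 7.43×137 + 1.83×286 + 2.49×334 + 2.45×83 + 53.28×19 = 1017.91 + 523.38 + 831.66 + 203.35 + 1012.32 = 3588.62
Index = 3602.14 / 3588.62 × 100 = 100.3767

100.38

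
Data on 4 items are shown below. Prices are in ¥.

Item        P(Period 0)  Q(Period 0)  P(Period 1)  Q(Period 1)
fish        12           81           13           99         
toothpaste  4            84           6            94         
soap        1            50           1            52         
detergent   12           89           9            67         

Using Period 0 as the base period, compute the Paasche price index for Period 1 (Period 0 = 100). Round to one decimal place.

103.6

Paasche price index uses current-period quantities as weights.
ΣP(Period 1)·Q(Period 1) = 13×99 + 6×94 + 1×52 + 9×67 = 1287 + 564 + 52 + 603 = 2506
ΣP(Period 0)·Q(Period 1) = 12×99 + 4×94 + 1×52 + 12×67 = 1188 + 376 + 52 + 804 = 2420
Index = 2506 / 2420 × 100 = 103.5537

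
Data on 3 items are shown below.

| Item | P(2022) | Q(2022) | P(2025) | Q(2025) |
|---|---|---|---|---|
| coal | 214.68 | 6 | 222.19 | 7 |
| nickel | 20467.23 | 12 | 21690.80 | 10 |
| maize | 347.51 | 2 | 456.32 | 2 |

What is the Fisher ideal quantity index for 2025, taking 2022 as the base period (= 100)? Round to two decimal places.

83.56

Laspeyres component (base-period weights):
ΣP(2022)Q(2025) = 214.68×7 + 20467.23×10 + 347.51×2 = 1502.76 + 204672.3 + 695.02 = 206870.08
ΣP(2022)Q(2022) = 214.68×6 + 20467.23×12 + 347.51×2 = 1288.08 + 245606.76 + 695.02 = 247589.86
L = 206870.08 / 247589.86 × 100 = 83.5535
Paasche component (current-period weights):
ΣP(2025)Q(2025) = 222.19×7 + 21690.80×10 + 456.32×2 = 1555.33 + 216908 + 912.64 = 219375.97
ΣP(2025)Q(2022) = 222.19×6 + 21690.80×12 + 456.32×2 = 1333.14 + 260289.6 + 912.64 = 262535.38
P = 219375.97 / 262535.38 × 100 = 83.5605
Fisher = √(L × P) = √(83.5535 × 83.5605) = 83.5570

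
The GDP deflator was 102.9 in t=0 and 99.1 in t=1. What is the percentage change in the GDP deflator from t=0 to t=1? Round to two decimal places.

-3.69%

Change = (99.1 − 102.9) / 102.9 × 100
       = -3.8 / 102.9 × 100 = -3.6929%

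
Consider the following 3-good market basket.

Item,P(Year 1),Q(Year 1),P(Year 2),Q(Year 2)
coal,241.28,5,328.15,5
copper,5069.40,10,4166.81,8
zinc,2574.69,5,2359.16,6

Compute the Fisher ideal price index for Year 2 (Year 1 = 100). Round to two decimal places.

Laspeyres component (base-period weights):
ΣP(Year 2)Q(Year 1) = 328.15×5 + 4166.81×10 + 2359.16×5 = 1640.75 + 41668.1 + 11795.8 = 55104.65
ΣP(Year 1)Q(Year 1) = 241.28×5 + 5069.40×10 + 2574.69×5 = 1206.4 + 50694 + 12873.45 = 64773.85
L = 55104.65 / 64773.85 × 100 = 85.0724
Paasche component (current-period weights):
ΣP(Year 2)Q(Year 2) = 328.15×5 + 4166.81×8 + 2359.16×6 = 1640.75 + 33334.48 + 14154.96 = 49130.19
ΣP(Year 1)Q(Year 2) = 241.28×5 + 5069.40×8 + 2574.69×6 = 1206.4 + 40555.2 + 15448.14 = 57209.74
P = 49130.19 / 57209.74 × 100 = 85.8773
Fisher = √(L × P) = √(85.0724 × 85.8773) = 85.4739

85.47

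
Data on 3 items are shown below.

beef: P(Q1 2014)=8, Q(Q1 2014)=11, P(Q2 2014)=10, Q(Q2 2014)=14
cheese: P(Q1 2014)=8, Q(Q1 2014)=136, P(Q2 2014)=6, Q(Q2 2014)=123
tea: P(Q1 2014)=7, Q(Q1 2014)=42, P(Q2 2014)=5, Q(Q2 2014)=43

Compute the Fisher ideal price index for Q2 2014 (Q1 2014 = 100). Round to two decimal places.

Laspeyres component (base-period weights):
ΣP(Q2 2014)Q(Q1 2014) = 10×11 + 6×136 + 5×42 = 110 + 816 + 210 = 1136
ΣP(Q1 2014)Q(Q1 2014) = 8×11 + 8×136 + 7×42 = 88 + 1088 + 294 = 1470
L = 1136 / 1470 × 100 = 77.2789
Paasche component (current-period weights):
ΣP(Q2 2014)Q(Q2 2014) = 10×14 + 6×123 + 5×43 = 140 + 738 + 215 = 1093
ΣP(Q1 2014)Q(Q2 2014) = 8×14 + 8×123 + 7×43 = 112 + 984 + 301 = 1397
P = 1093 / 1397 × 100 = 78.2391
Fisher = √(L × P) = √(77.2789 × 78.2391) = 77.7575

77.76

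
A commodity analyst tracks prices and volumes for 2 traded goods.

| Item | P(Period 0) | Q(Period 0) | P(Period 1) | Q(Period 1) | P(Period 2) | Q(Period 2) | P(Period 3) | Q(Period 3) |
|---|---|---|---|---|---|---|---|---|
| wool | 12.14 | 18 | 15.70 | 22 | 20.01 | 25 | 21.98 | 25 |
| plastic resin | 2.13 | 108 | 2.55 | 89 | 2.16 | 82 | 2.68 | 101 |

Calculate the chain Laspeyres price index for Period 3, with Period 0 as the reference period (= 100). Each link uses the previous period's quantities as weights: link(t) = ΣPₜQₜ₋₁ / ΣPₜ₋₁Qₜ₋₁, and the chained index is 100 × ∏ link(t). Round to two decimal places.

Link Period 0→Period 1:
ΣP(Period 1)Q(Period 0) = 15.70×18 + 2.55×108 = 282.6 + 275.4 = 558
ΣP(Period 0)Q(Period 0) = 12.14×18 + 2.13×108 = 218.52 + 230.04 = 448.56
link = 558/448.56 = 1.243981
Link Period 1→Period 2:
ΣP(Period 2)Q(Period 1) = 20.01×22 + 2.16×89 = 440.22 + 192.24 = 632.46
ΣP(Period 1)Q(Period 1) = 15.70×22 + 2.55×89 = 345.4 + 226.95 = 572.35
link = 632.46/572.35 = 1.105023
Link Period 2→Period 3:
ΣP(Period 3)Q(Period 2) = 21.98×25 + 2.68×82 = 549.5 + 219.76 = 769.26
ΣP(Period 2)Q(Period 2) = 20.01×25 + 2.16×82 = 500.25 + 177.12 = 677.37
link = 769.26/677.37 = 1.135657
Chained index = 100 × 1.243981 × 1.105023 × 1.135657 = 156.1105

156.11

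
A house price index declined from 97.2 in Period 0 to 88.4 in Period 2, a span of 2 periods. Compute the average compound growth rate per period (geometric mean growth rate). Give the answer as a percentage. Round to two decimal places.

-4.63%

Growth factor = (88.4/97.2)^(1/2) = (0.909465)^(1/2) = 0.953659
Growth rate = 0.953659 − 1 = -0.046341 = -4.6341%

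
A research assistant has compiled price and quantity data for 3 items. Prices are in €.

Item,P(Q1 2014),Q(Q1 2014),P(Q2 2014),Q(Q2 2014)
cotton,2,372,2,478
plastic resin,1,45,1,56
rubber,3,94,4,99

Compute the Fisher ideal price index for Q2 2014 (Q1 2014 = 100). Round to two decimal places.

108.17

Laspeyres component (base-period weights):
ΣP(Q2 2014)Q(Q1 2014) = 2×372 + 1×45 + 4×94 = 744 + 45 + 376 = 1165
ΣP(Q1 2014)Q(Q1 2014) = 2×372 + 1×45 + 3×94 = 744 + 45 + 282 = 1071
L = 1165 / 1071 × 100 = 108.7768
Paasche component (current-period weights):
ΣP(Q2 2014)Q(Q2 2014) = 2×478 + 1×56 + 4×99 = 956 + 56 + 396 = 1408
ΣP(Q1 2014)Q(Q2 2014) = 2×478 + 1×56 + 3×99 = 956 + 56 + 297 = 1309
P = 1408 / 1309 × 100 = 107.5630
Fisher = √(L × P) = √(108.7768 × 107.5630) = 108.1682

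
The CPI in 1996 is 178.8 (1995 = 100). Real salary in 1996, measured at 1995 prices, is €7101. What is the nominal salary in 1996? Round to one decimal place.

Nominal = Real × (Index/100) = 7101 × (178.8/100)
        = 7101 × 1.788 = 12696.5880

12696.6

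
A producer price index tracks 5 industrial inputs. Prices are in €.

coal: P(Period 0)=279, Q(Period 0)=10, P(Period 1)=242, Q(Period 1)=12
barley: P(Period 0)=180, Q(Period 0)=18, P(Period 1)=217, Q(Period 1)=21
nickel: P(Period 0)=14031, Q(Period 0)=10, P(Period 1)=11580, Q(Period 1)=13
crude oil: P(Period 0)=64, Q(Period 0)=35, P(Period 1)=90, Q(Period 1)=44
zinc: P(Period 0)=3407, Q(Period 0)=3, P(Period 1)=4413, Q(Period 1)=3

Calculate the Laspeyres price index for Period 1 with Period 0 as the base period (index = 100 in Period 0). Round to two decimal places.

87.23

Laspeyres price index uses base-period quantities as weights.
ΣP(Period 1)·Q(Period 0) = 242×10 + 217×18 + 11580×10 + 90×35 + 4413×3 = 2420 + 3906 + 115800 + 3150 + 13239 = 138515
ΣP(Period 0)·Q(Period 0) = 279×10 + 180×18 + 14031×10 + 64×35 + 3407×3 = 2790 + 3240 + 140310 + 2240 + 10221 = 158801
Index = 138515 / 158801 × 100 = 87.2255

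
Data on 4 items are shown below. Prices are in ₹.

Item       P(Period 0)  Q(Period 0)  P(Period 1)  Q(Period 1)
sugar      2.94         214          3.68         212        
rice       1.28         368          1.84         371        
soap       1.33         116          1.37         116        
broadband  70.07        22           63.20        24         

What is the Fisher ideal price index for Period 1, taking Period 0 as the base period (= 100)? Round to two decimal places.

Laspeyres component (base-period weights):
ΣP(Period 1)Q(Period 0) = 3.68×214 + 1.84×368 + 1.37×116 + 63.20×22 = 787.52 + 677.12 + 158.92 + 1390.4 = 3013.96
ΣP(Period 0)Q(Period 0) = 2.94×214 + 1.28×368 + 1.33×116 + 70.07×22 = 629.16 + 471.04 + 154.28 + 1541.54 = 2796.02
L = 3013.96 / 2796.02 × 100 = 107.7947
Paasche component (current-period weights):
ΣP(Period 1)Q(Period 1) = 3.68×212 + 1.84×371 + 1.37×116 + 63.20×24 = 780.16 + 682.64 + 158.92 + 1516.8 = 3138.52
ΣP(Period 0)Q(Period 1) = 2.94×212 + 1.28×371 + 1.33×116 + 70.07×24 = 623.28 + 474.88 + 154.28 + 1681.68 = 2934.12
P = 3138.52 / 2934.12 × 100 = 106.9663
Fisher = √(L × P) = √(107.7947 × 106.9663) = 107.3797

107.38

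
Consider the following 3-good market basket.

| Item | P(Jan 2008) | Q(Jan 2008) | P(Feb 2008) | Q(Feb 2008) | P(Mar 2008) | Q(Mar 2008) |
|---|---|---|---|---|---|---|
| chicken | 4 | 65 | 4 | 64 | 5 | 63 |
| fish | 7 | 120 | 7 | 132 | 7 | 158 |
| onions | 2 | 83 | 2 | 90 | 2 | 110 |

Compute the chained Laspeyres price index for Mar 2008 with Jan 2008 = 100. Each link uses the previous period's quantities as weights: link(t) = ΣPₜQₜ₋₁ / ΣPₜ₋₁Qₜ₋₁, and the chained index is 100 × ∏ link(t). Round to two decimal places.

Link Jan 2008→Feb 2008:
ΣP(Feb 2008)Q(Jan 2008) = 4×65 + 7×120 + 2×83 = 260 + 840 + 166 = 1266
ΣP(Jan 2008)Q(Jan 2008) = 4×65 + 7×120 + 2×83 = 260 + 840 + 166 = 1266
link = 1266/1266 = 1.000000
Link Feb 2008→Mar 2008:
ΣP(Mar 2008)Q(Feb 2008) = 5×64 + 7×132 + 2×90 = 320 + 924 + 180 = 1424
ΣP(Feb 2008)Q(Feb 2008) = 4×64 + 7×132 + 2×90 = 256 + 924 + 180 = 1360
link = 1424/1360 = 1.047059
Chained index = 100 × 1.000000 × 1.047059 = 104.7059

104.71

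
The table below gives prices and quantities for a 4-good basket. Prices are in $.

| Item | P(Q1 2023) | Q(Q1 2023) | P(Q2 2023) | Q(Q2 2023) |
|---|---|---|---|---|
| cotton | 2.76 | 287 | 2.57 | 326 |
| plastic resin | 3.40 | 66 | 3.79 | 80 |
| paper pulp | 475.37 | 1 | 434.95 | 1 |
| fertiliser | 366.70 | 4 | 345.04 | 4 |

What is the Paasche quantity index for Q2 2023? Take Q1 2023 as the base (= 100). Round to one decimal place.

105.5

Paasche quantity index uses current-period prices as weights.
ΣP(Q2 2023)·Q(Q2 2023) = 2.57×326 + 3.79×80 + 434.95×1 + 345.04×4 = 837.82 + 303.2 + 434.95 + 1380.16 = 2956.13
ΣP(Q2 2023)·Q(Q1 2023) = 2.57×287 + 3.79×66 + 434.95×1 + 345.04×4 = 737.59 + 250.14 + 434.95 + 1380.16 = 2802.84
Index = 2956.13 / 2802.84 × 100 = 105.4691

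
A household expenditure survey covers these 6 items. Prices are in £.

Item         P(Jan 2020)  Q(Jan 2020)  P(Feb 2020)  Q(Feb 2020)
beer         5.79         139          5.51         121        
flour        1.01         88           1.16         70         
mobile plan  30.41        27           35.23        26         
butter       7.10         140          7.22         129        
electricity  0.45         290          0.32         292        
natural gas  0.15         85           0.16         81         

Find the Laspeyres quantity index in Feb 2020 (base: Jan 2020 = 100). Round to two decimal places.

91.91

Laspeyres quantity index uses base-period prices as weights.
ΣP(Jan 2020)·Q(Feb 2020) = 5.79×121 + 1.01×70 + 30.41×26 + 7.10×129 + 0.45×292 + 0.15×81 = 700.59 + 70.7 + 790.66 + 915.9 + 131.4 + 12.15 = 2621.4
ΣP(Jan 2020)·Q(Jan 2020) = 5.79×139 + 1.01×88 + 30.41×27 + 7.10×140 + 0.45×290 + 0.15×85 = 804.81 + 88.88 + 821.07 + 994 + 130.5 + 12.75 = 2852.01
Index = 2621.4 / 2852.01 × 100 = 91.9141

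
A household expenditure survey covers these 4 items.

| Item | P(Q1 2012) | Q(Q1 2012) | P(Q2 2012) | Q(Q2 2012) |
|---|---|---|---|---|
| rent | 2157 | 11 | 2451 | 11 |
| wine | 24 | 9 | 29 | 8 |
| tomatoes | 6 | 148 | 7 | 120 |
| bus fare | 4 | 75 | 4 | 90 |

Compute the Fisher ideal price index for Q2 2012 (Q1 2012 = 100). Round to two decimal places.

113.61

Laspeyres component (base-period weights):
ΣP(Q2 2012)Q(Q1 2012) = 2451×11 + 29×9 + 7×148 + 4×75 = 26961 + 261 + 1036 + 300 = 28558
ΣP(Q1 2012)Q(Q1 2012) = 2157×11 + 24×9 + 6×148 + 4×75 = 23727 + 216 + 888 + 300 = 25131
L = 28558 / 25131 × 100 = 113.6365
Paasche component (current-period weights):
ΣP(Q2 2012)Q(Q2 2012) = 2451×11 + 29×8 + 7×120 + 4×90 = 26961 + 232 + 840 + 360 = 28393
ΣP(Q1 2012)Q(Q2 2012) = 2157×11 + 24×8 + 6×120 + 4×90 = 23727 + 192 + 720 + 360 = 24999
P = 28393 / 24999 × 100 = 113.5765
Fisher = √(L × P) = √(113.6365 × 113.5765) = 113.6065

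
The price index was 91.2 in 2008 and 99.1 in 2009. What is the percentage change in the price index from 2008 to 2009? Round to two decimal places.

Change = (99.1 − 91.2) / 91.2 × 100
       = 7.9 / 91.2 × 100 = 8.6623%

8.66%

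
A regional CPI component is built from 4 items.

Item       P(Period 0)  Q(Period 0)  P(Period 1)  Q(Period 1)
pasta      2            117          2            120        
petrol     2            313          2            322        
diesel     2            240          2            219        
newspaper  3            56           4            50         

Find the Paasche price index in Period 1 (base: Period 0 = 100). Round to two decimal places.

103.40

Paasche price index uses current-period quantities as weights.
ΣP(Period 1)·Q(Period 1) = 2×120 + 2×322 + 2×219 + 4×50 = 240 + 644 + 438 + 200 = 1522
ΣP(Period 0)·Q(Period 1) = 2×120 + 2×322 + 2×219 + 3×50 = 240 + 644 + 438 + 150 = 1472
Index = 1522 / 1472 × 100 = 103.3967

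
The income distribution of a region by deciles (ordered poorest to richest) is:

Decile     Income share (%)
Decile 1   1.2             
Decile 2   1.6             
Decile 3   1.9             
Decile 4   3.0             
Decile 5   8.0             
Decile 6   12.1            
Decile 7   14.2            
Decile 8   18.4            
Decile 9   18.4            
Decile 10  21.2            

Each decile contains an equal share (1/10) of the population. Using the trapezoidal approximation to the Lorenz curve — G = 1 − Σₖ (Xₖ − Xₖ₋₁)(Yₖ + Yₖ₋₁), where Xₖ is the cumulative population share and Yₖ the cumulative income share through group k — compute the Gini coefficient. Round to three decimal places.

Cumulative income shares Yₖ: 0.0120, 0.0280, 0.0470, 0.0770, 0.1570, 0.2780, 0.4200, 0.6040, 0.7880, 1.0000
Σ (Xₖ−Xₖ₋₁)(Yₖ+Yₖ₋₁) = (1/10)(0.0120+0.0000) + (1/10)(0.0280+0.0120) + (1/10)(0.0470+0.0280) + (1/10)(0.0770+0.0470) + (1/10)(0.1570+0.0770) + (1/10)(0.2780+0.1570) + (1/10)(0.4200+0.2780) + (1/10)(0.6040+0.4200) + (1/10)(0.7880+0.6040) + (1/10)(1.0000+0.7880)
  = 0.0012 + 0.0040 + 0.0075 + 0.0124 + 0.0234 + 0.0435 + 0.0698 + 0.1024 + 0.1392 + 0.1788 = 0.5822
G = 1 − 0.5822 = 0.4178

0.418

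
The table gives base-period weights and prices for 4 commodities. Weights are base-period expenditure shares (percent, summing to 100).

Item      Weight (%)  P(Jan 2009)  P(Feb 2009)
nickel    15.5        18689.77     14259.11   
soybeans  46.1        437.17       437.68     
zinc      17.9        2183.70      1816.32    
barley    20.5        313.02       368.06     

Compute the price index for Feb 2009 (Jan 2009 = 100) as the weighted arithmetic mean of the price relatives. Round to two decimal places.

96.97

nickel: 15.5 × (14259.11/18689.77) = 15.5 × 0.762937 = 11.8255
soybeans: 46.1 × (437.68/437.17) = 46.1 × 1.001167 = 46.1538
zinc: 17.9 × (1816.32/2183.70) = 17.9 × 0.831763 = 14.8886
barley: 20.5 × (368.06/313.02) = 20.5 × 1.175835 = 24.1046
Index = Σ wᵢ·(p₁ᵢ/p₀ᵢ) = 11.8255 + 46.1538 + 14.8886 + 24.1046 = 96.9725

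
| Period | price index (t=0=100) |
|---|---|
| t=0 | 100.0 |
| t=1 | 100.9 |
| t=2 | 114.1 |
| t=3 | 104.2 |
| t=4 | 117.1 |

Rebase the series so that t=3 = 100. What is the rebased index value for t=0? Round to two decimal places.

95.97

Rebased(t=0) = 100.0 / 104.2 × 100 = 95.9693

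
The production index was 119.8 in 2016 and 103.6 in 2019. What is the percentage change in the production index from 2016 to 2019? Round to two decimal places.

-13.52%

Change = (103.6 − 119.8) / 119.8 × 100
       = -16.2 / 119.8 × 100 = -13.5225%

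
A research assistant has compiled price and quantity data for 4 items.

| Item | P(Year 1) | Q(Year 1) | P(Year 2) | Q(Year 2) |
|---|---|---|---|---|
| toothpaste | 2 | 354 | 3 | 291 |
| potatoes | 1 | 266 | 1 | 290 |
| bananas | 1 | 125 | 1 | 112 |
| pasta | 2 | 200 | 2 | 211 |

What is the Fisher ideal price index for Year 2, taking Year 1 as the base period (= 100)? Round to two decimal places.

Laspeyres component (base-period weights):
ΣP(Year 2)Q(Year 1) = 3×354 + 1×266 + 1×125 + 2×200 = 1062 + 266 + 125 + 400 = 1853
ΣP(Year 1)Q(Year 1) = 2×354 + 1×266 + 1×125 + 2×200 = 708 + 266 + 125 + 400 = 1499
L = 1853 / 1499 × 100 = 123.6157
Paasche component (current-period weights):
ΣP(Year 2)Q(Year 2) = 3×291 + 1×290 + 1×112 + 2×211 = 873 + 290 + 112 + 422 = 1697
ΣP(Year 1)Q(Year 2) = 2×291 + 1×290 + 1×112 + 2×211 = 582 + 290 + 112 + 422 = 1406
P = 1697 / 1406 × 100 = 120.6970
Fisher = √(L × P) = √(123.6157 × 120.6970) = 122.1477

122.15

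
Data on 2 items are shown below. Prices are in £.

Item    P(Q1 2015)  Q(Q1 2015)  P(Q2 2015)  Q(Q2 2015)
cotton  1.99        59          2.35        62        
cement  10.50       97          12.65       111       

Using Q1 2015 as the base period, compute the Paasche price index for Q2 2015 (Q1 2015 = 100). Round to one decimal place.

120.2

Paasche price index uses current-period quantities as weights.
ΣP(Q2 2015)·Q(Q2 2015) = 2.35×62 + 12.65×111 = 145.7 + 1404.15 = 1549.85
ΣP(Q1 2015)·Q(Q2 2015) = 1.99×62 + 10.50×111 = 123.38 + 1165.5 = 1288.88
Index = 1549.85 / 1288.88 × 100 = 120.2478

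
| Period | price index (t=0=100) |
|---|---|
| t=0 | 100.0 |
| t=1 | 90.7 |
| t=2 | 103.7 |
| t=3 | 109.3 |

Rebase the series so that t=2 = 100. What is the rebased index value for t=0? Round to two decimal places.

96.43

Rebased(t=0) = 100.0 / 103.7 × 100 = 96.4320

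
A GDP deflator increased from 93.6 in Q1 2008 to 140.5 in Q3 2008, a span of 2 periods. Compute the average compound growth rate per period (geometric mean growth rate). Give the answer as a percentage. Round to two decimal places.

Growth factor = (140.5/93.6)^(1/2) = (1.501068)^(1/2) = 1.225181
Growth rate = 1.225181 − 1 = 0.225181 = 22.5181%

22.52%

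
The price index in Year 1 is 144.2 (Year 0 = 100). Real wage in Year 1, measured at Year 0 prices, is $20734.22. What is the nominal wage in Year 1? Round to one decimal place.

Nominal = Real × (Index/100) = 20734.22 × (144.2/100)
        = 20734.22 × 1.442 = 29898.7452

29898.7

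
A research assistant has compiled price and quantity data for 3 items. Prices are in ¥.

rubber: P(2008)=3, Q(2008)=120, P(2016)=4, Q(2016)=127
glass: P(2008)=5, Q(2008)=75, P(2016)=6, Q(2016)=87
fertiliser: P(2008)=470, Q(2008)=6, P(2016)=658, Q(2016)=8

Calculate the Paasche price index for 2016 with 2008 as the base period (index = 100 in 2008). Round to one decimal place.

Paasche price index uses current-period quantities as weights.
ΣP(2016)·Q(2016) = 4×127 + 6×87 + 658×8 = 508 + 522 + 5264 = 6294
ΣP(2008)·Q(2016) = 3×127 + 5×87 + 470×8 = 381 + 435 + 3760 = 4576
Index = 6294 / 4576 × 100 = 137.5437

137.5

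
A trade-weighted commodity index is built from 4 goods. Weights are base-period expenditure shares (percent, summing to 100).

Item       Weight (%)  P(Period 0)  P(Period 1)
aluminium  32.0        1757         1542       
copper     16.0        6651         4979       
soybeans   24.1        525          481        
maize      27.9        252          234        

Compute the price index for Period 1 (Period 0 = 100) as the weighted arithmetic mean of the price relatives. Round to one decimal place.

aluminium: 32.0 × (1542/1757) = 32.0 × 0.877632 = 28.0842
copper: 16.0 × (4979/6651) = 16.0 × 0.748609 = 11.9777
soybeans: 24.1 × (481/525) = 24.1 × 0.916190 = 22.0802
maize: 27.9 × (234/252) = 27.9 × 0.928571 = 25.9071
Index = Σ wᵢ·(p₁ᵢ/p₀ᵢ) = 28.0842 + 11.9777 + 22.0802 + 25.9071 = 88.0493

88.0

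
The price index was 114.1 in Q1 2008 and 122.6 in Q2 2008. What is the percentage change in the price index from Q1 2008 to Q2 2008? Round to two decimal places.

Change = (122.6 − 114.1) / 114.1 × 100
       = 8.5 / 114.1 × 100 = 7.4496%

7.45%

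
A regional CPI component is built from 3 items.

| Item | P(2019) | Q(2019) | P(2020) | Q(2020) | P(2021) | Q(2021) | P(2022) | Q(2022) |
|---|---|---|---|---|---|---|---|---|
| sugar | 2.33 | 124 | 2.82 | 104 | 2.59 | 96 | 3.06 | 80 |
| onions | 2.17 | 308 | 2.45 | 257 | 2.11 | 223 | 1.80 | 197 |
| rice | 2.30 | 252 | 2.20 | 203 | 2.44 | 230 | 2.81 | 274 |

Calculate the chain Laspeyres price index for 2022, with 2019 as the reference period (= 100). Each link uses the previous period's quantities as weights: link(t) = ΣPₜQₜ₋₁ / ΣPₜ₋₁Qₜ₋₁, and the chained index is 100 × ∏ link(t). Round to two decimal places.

107.91

Link 2019→2020:
ΣP(2020)Q(2019) = 2.82×124 + 2.45×308 + 2.20×252 = 349.68 + 754.6 + 554.4 = 1658.68
ΣP(2019)Q(2019) = 2.33×124 + 2.17×308 + 2.30×252 = 288.92 + 668.36 + 579.6 = 1536.88
link = 1658.68/1536.88 = 1.079251
Link 2020→2021:
ΣP(2021)Q(2020) = 2.59×104 + 2.11×257 + 2.44×203 = 269.36 + 542.27 + 495.32 = 1306.95
ΣP(2020)Q(2020) = 2.82×104 + 2.45×257 + 2.20×203 = 293.28 + 629.65 + 446.6 = 1369.53
link = 1306.95/1369.53 = 0.954305
Link 2021→2022:
ΣP(2022)Q(2021) = 3.06×96 + 1.80×223 + 2.81×230 = 293.76 + 401.4 + 646.3 = 1341.46
ΣP(2021)Q(2021) = 2.59×96 + 2.11×223 + 2.44×230 = 248.64 + 470.53 + 561.2 = 1280.37
link = 1341.46/1280.37 = 1.047713
Chained index = 100 × 1.079251 × 0.954305 × 1.047713 = 107.9077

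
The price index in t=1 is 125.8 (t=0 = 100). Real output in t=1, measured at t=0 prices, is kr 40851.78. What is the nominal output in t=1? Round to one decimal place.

51391.5

Nominal = Real × (Index/100) = 40851.78 × (125.8/100)
        = 40851.78 × 1.258 = 51391.5392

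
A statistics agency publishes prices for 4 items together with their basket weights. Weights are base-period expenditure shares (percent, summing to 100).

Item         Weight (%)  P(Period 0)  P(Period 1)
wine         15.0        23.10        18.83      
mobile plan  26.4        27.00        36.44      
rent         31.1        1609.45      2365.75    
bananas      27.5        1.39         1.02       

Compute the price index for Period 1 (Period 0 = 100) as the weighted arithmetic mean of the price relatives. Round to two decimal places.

113.75

wine: 15.0 × (18.83/23.10) = 15.0 × 0.815152 = 12.2273
mobile plan: 26.4 × (36.44/27.00) = 26.4 × 1.349630 = 35.6302
rent: 31.1 × (2365.75/1609.45) = 31.1 × 1.469912 = 45.7143
bananas: 27.5 × (1.02/1.39) = 27.5 × 0.733813 = 20.1799
Index = Σ wᵢ·(p₁ᵢ/p₀ᵢ) = 12.2273 + 35.6302 + 45.7143 + 20.1799 = 113.7516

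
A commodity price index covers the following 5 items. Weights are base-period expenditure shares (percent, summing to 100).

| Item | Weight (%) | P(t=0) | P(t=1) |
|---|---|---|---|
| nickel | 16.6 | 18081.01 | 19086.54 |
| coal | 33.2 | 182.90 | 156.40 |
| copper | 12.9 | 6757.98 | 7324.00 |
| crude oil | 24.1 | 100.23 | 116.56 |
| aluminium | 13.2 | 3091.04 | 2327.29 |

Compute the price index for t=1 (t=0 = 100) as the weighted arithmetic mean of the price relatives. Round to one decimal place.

nickel: 16.6 × (19086.54/18081.01) = 16.6 × 1.055612 = 17.5232
coal: 33.2 × (156.40/182.90) = 33.2 × 0.855112 = 28.3897
copper: 12.9 × (7324.00/6757.98) = 12.9 × 1.083756 = 13.9804
crude oil: 24.1 × (116.56/100.23) = 24.1 × 1.162925 = 28.0265
aluminium: 13.2 × (2327.29/3091.04) = 13.2 × 0.752915 = 9.9385
Index = Σ wᵢ·(p₁ᵢ/p₀ᵢ) = 17.5232 + 28.3897 + 13.9804 + 28.0265 + 9.9385 = 97.8583

97.9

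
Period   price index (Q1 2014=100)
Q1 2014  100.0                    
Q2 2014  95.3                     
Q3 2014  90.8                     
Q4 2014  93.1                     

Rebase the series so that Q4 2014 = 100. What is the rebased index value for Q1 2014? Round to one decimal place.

Rebased(Q1 2014) = 100.0 / 93.1 × 100 = 107.4114

107.4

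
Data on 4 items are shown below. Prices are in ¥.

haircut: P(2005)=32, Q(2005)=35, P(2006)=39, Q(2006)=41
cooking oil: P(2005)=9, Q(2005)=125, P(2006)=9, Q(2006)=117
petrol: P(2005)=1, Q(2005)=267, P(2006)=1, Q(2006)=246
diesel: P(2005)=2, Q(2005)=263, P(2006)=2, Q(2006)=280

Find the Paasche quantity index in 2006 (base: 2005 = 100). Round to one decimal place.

105.3

Paasche quantity index uses current-period prices as weights.
ΣP(2006)·Q(2006) = 39×41 + 9×117 + 1×246 + 2×280 = 1599 + 1053 + 246 + 560 = 3458
ΣP(2006)·Q(2005) = 39×35 + 9×125 + 1×267 + 2×263 = 1365 + 1125 + 267 + 526 = 3283
Index = 3458 / 3283 × 100 = 105.3305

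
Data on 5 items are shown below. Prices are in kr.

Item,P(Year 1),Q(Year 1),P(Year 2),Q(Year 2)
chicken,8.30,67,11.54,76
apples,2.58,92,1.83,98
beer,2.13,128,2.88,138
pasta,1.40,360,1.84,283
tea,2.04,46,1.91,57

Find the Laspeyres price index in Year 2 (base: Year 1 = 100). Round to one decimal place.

123.8

Laspeyres price index uses base-period quantities as weights.
ΣP(Year 2)·Q(Year 1) = 11.54×67 + 1.83×92 + 2.88×128 + 1.84×360 + 1.91×46 = 773.18 + 168.36 + 368.64 + 662.4 + 87.86 = 2060.44
ΣP(Year 1)·Q(Year 1) = 8.30×67 + 2.58×92 + 2.13×128 + 1.40×360 + 2.04×46 = 556.1 + 237.36 + 272.64 + 504 + 93.84 = 1663.94
Index = 2060.44 / 1663.94 × 100 = 123.8290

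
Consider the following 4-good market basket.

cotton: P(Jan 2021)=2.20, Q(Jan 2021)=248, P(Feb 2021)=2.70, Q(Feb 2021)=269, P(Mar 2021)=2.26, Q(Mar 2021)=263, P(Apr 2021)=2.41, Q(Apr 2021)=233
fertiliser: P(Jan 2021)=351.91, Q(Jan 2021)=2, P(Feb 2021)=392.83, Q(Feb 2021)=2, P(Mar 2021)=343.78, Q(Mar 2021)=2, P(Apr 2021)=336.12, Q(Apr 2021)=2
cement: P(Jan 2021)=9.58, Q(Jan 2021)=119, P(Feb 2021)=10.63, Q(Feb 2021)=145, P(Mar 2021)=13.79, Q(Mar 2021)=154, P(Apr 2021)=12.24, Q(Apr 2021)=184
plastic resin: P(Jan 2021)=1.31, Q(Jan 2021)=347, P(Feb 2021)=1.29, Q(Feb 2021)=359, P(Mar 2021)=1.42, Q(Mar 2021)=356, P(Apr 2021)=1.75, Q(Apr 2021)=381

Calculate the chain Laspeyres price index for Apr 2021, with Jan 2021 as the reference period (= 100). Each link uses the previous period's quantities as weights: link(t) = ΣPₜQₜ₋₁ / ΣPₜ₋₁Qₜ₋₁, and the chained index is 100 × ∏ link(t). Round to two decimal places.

Link Jan 2021→Feb 2021:
ΣP(Feb 2021)Q(Jan 2021) = 2.70×248 + 392.83×2 + 10.63×119 + 1.29×347 = 669.6 + 785.66 + 1264.97 + 447.63 = 3167.86
ΣP(Jan 2021)Q(Jan 2021) = 2.20×248 + 351.91×2 + 9.58×119 + 1.31×347 = 545.6 + 703.82 + 1140.02 + 454.57 = 2844.01
link = 3167.86/2844.01 = 1.113871
Link Feb 2021→Mar 2021:
ΣP(Mar 2021)Q(Feb 2021) = 2.26×269 + 343.78×2 + 13.79×145 + 1.42×359 = 607.94 + 687.56 + 1999.55 + 509.78 = 3804.83
ΣP(Feb 2021)Q(Feb 2021) = 2.70×269 + 392.83×2 + 10.63×145 + 1.29×359 = 726.3 + 785.66 + 1541.35 + 463.11 = 3516.42
link = 3804.83/3516.42 = 1.082018
Link Mar 2021→Apr 2021:
ΣP(Apr 2021)Q(Mar 2021) = 2.41×263 + 336.12×2 + 12.24×154 + 1.75×356 = 633.83 + 672.24 + 1884.96 + 623 = 3814.03
ΣP(Mar 2021)Q(Mar 2021) = 2.26×263 + 343.78×2 + 13.79×154 + 1.42×356 = 594.38 + 687.56 + 2123.66 + 505.52 = 3911.12
link = 3814.03/3911.12 = 0.975176
Chained index = 100 × 1.113871 × 1.082018 × 0.975176 = 117.5310

117.53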